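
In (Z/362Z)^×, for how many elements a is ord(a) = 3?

2

φ(362) = φ(2)·φ(181) = 1·180 = 180 = 2^2 · 3^2 · 5.
Since (Z/362Z)^× is cyclic of order 180, the number of elements of order d is φ(d) when d | 180 and 0 otherwise.
3 | 180, and φ(3) = 3 − 1 = 2.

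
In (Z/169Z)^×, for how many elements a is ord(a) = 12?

φ(169) = φ(13^2) = 13·(13−1) = 156 = 2^2 · 3 · 13.
In a cyclic group of order 156, there are φ(d) elements of order d for each divisor d of 156, and zero for non-divisors.
12 = 2^2 · 3 divides 156, and φ(12) = 4.

4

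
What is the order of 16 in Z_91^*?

3

The order of 16 must divide φ(91) = φ(7·13) = (7−1)·(13−1) = 6·12 = 72 = 2^3 · 3^2.
Divisors of 72: 1, 2, 3, 4, 6, 8, 9, 12, 18, 24, 36, 72.
Check 16^d mod 91 for each divisor in increasing order:
16^1 ≡ 16
16^2 ≡ 74
16^3 ≡ 1
The smallest such exponent is 3, so the order of 16 is 3.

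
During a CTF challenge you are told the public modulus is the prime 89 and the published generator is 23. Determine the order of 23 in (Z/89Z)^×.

ord(23) | φ(89) = 89 − 1 = 88 = 2^3 · 11.
Divisors of 88: 1, 2, 4, 8, 11, 22, 44, 88.
Check 23^d mod 89 for each divisor in increasing order:
23^1 ≡ 23 (mod 89)
23^2 ≡ 84 (mod 89)
23^4 ≡ 25 (mod 89)
23^8 ≡ 2 (mod 89)
23^11 ≡ 37 (mod 89)
23^22 ≡ 34 (mod 89)
23^44 ≡ 88 (mod 89)
23^88 ≡ 1 (mod 89) ✓
Hence ord(23) = 88.

88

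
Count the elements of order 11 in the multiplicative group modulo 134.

φ(134) = φ(2)·φ(67) = 1·66 = 66 = 2 · 3 · 11.
In a cyclic group of order 66, there are φ(d) elements of order d for each divisor d of 66, and zero for non-divisors.
11 | 66, and φ(11) = 11 − 1 = 10.

10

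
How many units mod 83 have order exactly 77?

0

φ(83) = 83 − 1 = 82 = 2 · 41.
Since (Z/83Z)^× is cyclic of order 82, the number of elements of order d is φ(d) when d | 82 and 0 otherwise.
Since 77 ∤ 82, the count is 0.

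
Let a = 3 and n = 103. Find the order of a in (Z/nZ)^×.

34

ord(3) | φ(103) = 103 − 1 = 102 = 2 · 3 · 17.
Divisors of 102: 1, 2, 3, 6, 17, 34, 51, 102.
Evaluate successive powers at the divisors of 102:
3^1 ≡ 3
3^2 ≡ 9
3^3 ≡ 27
3^6 ≡ 8
3^17 ≡ 102
3^34 ≡ 1
Therefore the multiplicative order of 3 modulo 103 is 34.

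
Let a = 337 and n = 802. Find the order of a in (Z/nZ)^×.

100

By Lagrange's theorem, ord_802(337) divides φ(802) = φ(2)·φ(401) = 1·400 = 400 = 2^4 · 5^2.
Divisors of 400: 1, 2, 4, 5, 8, 10, 16, 20, 25, 40, 50, 80, 100, 200, 400.
Compute 337^d (mod 802) for the divisors d until we hit 1:
337^1 ≡ 337
337^2 ≡ 487
337^4 ≡ 579
337^5 ≡ 237
337^8 ≡ 5
337^10 ≡ 29
337^16 ≡ 25
337^20 ≡ 39
337^25 ≡ 421
337^40 ≡ 719
337^50 ≡ 801
337^80 ≡ 473
337^100 ≡ 1
The smallest such exponent is 100, so the order of 337 is 100.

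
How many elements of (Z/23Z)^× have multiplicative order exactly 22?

10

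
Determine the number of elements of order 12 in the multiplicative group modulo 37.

φ(37) = 37 − 1 = 36 = 2^2 · 3^2.
(Z/37Z)^× is cyclic (|G| = 36); a cyclic group of order m has exactly φ(d) elements of each order d | m, and none otherwise.
12 = 2^2 · 3 divides 36, and φ(12) = 4.

4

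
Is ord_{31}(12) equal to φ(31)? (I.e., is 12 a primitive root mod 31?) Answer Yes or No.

φ(31) = 31 − 1 = 30 = 2 · 3 · 5.
12 is a primitive root mod 31 iff 12^(φ(31)/q) ≢ 1 for every prime q | φ(31), i.e. q ∈ {2, 3, 5}.
12^15 ≡ 30 (mod 31)  [q = 2: ≢ 1 ✓]
12^10 ≡ 25 (mod 31)  [q = 3: ≢ 1 ✓]
12^6 ≡ 2 (mod 31)  [q = 5: ≢ 1 ✓]
None equal 1, so ord_31(12) = 30: 12 is a primitive root.

Yes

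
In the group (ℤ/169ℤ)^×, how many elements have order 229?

φ(169) = φ(13^2) = 13·(13−1) = 156 = 2^2 · 3 · 13.
In a cyclic group of order 156, there are φ(d) elements of order d for each divisor d of 156, and zero for non-divisors.
Here 156 is not a multiple of 229, so there are no elements of order 229.

0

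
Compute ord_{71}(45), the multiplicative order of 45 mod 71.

Since 45 ∈ (Z/71Z)^×, its order divides φ(71) = 71 − 1 = 70 = 2 · 5 · 7.
Divisors of 70: 1, 2, 5, 7, 10, 14, 35, 70.
Evaluate successive powers at the divisors of 70:
45^1 ≡ 45 (mod 71)
45^2 ≡ 37 (mod 71)
45^5 ≡ 48 (mod 71)
45^7 ≡ 1 (mod 71) ✓
Therefore the multiplicative order of 45 modulo 71 is 7.

7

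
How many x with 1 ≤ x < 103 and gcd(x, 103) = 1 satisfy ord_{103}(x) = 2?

φ(103) = 103 − 1 = 102 = 2 · 3 · 17.
In a cyclic group of order 102, there are φ(d) elements of order d for each divisor d of 102, and zero for non-divisors.
2 | 102, and φ(2) = 2 − 1 = 1.

1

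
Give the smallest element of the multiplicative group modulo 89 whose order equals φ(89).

φ(89) = 89 − 1 = 88 = 2^3 · 11.
Test candidates g = 2, 3, … against the prime factors q ∈ {2, 11} of φ(89): g is a generator iff g^(88/q) ≢ 1 for every such q.
g = 2: 2^44 ≡ 1 — hits 1, so not a primitive root.
g = 3: 3^44 ≡ 88; 3^8 ≡ 64 — none is 1, so 3 is a primitive root.
So 3 is the smallest generator of (Z/89Z)^×.

3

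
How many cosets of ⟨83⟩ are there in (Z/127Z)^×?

1

ord(83) | φ(127) = 127 − 1 = 126 = 2 · 3^2 · 7.
Divisors of 126: 1, 2, 3, 6, 7, 9, 14, 18, 21, 42, 63, 126.
Evaluate successive powers at the divisors of 126:
83^1 ≡ 83
83^2 ≡ 31
83^3 ≡ 33
83^6 ≡ 73
83^7 ≡ 90
83^9 ≡ 123
83^14 ≡ 99
83^18 ≡ 16
83^21 ≡ 20
83^42 ≡ 19
83^63 ≡ 126
83^126 ≡ 1
So ord_127(83) = 126, hence |⟨83⟩| = 126.
[(Z/127Z)^× : ⟨83⟩] = 126/126 = 1.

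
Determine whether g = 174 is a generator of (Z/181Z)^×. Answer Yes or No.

φ(181) = 181 − 1 = 180 = 2^2 · 3^2 · 5.
Test 174^(180/q) mod 181 for each prime factor q of 180:
174^90 ≡ 180 (mod 181)  [q = 2: ≢ 1 ✓]
174^60 ≡ 1 (mod 181)  [q = 3: ≡ 1 ✗]
174^36 ≡ 1 (mod 181)  [q = 5: ≡ 1 ✗]
174^60 ≡ 1 shows ord(174) | 60, strictly less than φ(181); not a primitive root.

No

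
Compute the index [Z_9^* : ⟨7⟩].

2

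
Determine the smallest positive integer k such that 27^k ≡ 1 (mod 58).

28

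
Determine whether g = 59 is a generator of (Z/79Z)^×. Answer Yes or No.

φ(79) = 79 − 1 = 78 = 2 · 3 · 13.
59 is a primitive root mod 79 iff 59^(φ(79)/q) ≢ 1 for every prime q | φ(79), i.e. q ∈ {2, 3, 13}.
59^39 ≡ 78 (mod 79)  [q = 2: ≢ 1 ✓]
59^26 ≡ 23 (mod 79)  [q = 3: ≢ 1 ✓]
59^6 ≡ 46 (mod 79)  [q = 13: ≢ 1 ✓]
Every test exponent gives a nontrivial residue, hence 59 generates the full group.

Yes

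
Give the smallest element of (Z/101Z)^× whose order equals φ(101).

2

φ(101) = 101 − 1 = 100 = 2^2 · 5^2.
Test candidates g = 2, 3, … against the prime factors q ∈ {2, 5} of φ(101): g is a generator iff g^(100/q) ≢ 1 for every such q.
g = 2: 2^50 ≡ 100; 2^20 ≡ 95 — none is 1, so 2 is a primitive root.
Hence the least primitive root of 101 is 2.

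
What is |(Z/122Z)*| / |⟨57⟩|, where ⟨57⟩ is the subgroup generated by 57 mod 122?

Since 57 ∈ (Z/122Z)^×, its order divides φ(122) = φ(2)·φ(61) = 1·60 = 60 = 2^2 · 3 · 5.
Divisors of 60: 1, 2, 3, 4, 5, 6, 10, 12, 15, 20, 30, 60.
Compute 57^d (mod 122) for the divisors d until we hit 1:
57^1 ≡ 57 (mod 122)
57^2 ≡ 77 (mod 122)
57^3 ≡ 119 (mod 122)
57^4 ≡ 73 (mod 122)
57^5 ≡ 13 (mod 122)
57^6 ≡ 9 (mod 122)
57^10 ≡ 47 (mod 122)
57^12 ≡ 81 (mod 122)
57^15 ≡ 1 (mod 122) ✓
So ord_122(57) = 15, hence |⟨57⟩| = 15.
[(Z/122Z)^× : ⟨57⟩] = 60/15 = 4.

4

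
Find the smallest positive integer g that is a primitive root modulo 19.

φ(19) = 19 − 1 = 18 = 2 · 3^2.
Test candidates g = 2, 3, … against the prime factors q ∈ {2, 3} of φ(19): g is a generator iff g^(18/q) ≢ 1 for every such q.
g = 2: 2^9 ≡ 18; 2^6 ≡ 7 — none is 1, so 2 is a primitive root.
The smallest primitive root modulo 19 is 2.

2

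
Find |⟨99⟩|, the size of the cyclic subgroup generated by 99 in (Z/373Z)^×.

372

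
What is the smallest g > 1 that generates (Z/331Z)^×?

3

φ(331) = 331 − 1 = 330 = 2 · 3 · 5 · 11.
Test candidates g = 2, 3, … against the prime factors q ∈ {2, 3, 5, 11} of φ(331): g is a generator iff g^(330/q) ≢ 1 for every such q.
g = 2: 2^165 ≡ 330; 2^110 ≡ 299; 2^66 ≡ 64; 2^30 ≡ 1 — hits 1, so not a primitive root.
g = 3: 3^165 ≡ 330; 3^110 ≡ 299; 3^66 ≡ 64; 3^30 ≡ 270 — none is 1, so 3 is a primitive root.
Hence the least primitive root of 331 is 3.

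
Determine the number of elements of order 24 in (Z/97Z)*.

8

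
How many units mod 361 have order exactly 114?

36

φ(361) = φ(19^2) = 19·(19−1) = 342 = 2 · 3^2 · 19.
Since (Z/361Z)^× is cyclic of order 342, the number of elements of order d is φ(d) when d | 342 and 0 otherwise.
114 = 2 · 3 · 19 divides 342, and φ(114) = 36.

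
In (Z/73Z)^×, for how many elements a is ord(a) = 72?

φ(73) = 73 − 1 = 72 = 2^3 · 3^2.
In a cyclic group of order 72, there are φ(d) elements of order d for each divisor d of 72, and zero for non-divisors.
72 = 2^3 · 3^2 divides 72, and φ(72) = 24.

24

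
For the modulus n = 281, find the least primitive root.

3

φ(281) = 281 − 1 = 280 = 2^3 · 5 · 7.
g is a primitive root iff g^(280/q) ≢ 1 (mod 281) for each prime q ∈ {2, 5, 7}.
g = 2: 2^140 ≡ 1 — hits 1, so not a primitive root.
g = 3: 3^140 ≡ 280; 3^56 ≡ 86; 3^40 ≡ 249 — none is 1, so 3 is a primitive root.
So 3 is the smallest generator of (Z/281Z)^×.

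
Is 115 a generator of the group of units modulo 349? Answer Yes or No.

No

φ(349) = 349 − 1 = 348 = 2^2 · 3 · 29.
An element g generates (Z/349Z)^× iff g^(348/q) ≢ 1 (mod 349) for each prime q ∈ {2, 3, 29}.
115^174 ≡ 1 (mod 349)  [q = 2: ≡ 1 ✗]
115^116 ≡ 1 (mod 349)  [q = 3: ≡ 1 ✗]
115^12 ≡ 210 (mod 349)  [q = 29: ≢ 1 ✓]
The check at q = 2 fails, so 115 generates a proper subgroup.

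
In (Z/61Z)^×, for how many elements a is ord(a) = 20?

φ(61) = 61 − 1 = 60 = 2^2 · 3 · 5.
Since (Z/61Z)^× is cyclic of order 60, the number of elements of order d is φ(d) when d | 60 and 0 otherwise.
20 = 2^2 · 5 divides 60, and φ(20) = 8.

8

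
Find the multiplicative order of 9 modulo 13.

3

By Lagrange's theorem, ord_13(9) divides φ(13) = 13 − 1 = 12 = 2^2 · 3.
Divisors of 12: 1, 2, 3, 4, 6, 12.
Test each divisor d:
9^1 ≡ 9
9^2 ≡ 3
9^3 ≡ 1
The smallest such exponent is 3, so the order of 9 is 3.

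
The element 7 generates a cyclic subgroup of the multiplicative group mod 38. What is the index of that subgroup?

6

The order of 7 must divide φ(38) = φ(2)·φ(19) = 1·18 = 18 = 2 · 3^2.
Divisors of 18: 1, 2, 3, 6, 9, 18.
Test each divisor d:
7^1 ≡ 7 (mod 38)
7^2 ≡ 11 (mod 38)
7^3 ≡ 1 (mod 38) ✓
The order of 7 is 3, so the subgroup it generates has 3 elements.
[(Z/38Z)^× : ⟨7⟩] = 18/3 = 6.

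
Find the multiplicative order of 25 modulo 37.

ord(25) | φ(37) = 37 − 1 = 36 = 2^2 · 3^2.
Divisors of 36: 1, 2, 3, 4, 6, 9, 12, 18, 36.
Evaluate successive powers at the divisors of 36:
25^1 ≡ 25 (mod 37)
25^2 ≡ 33 (mod 37)
25^3 ≡ 11 (mod 37)
25^4 ≡ 16 (mod 37)
25^6 ≡ 10 (mod 37)
25^9 ≡ 36 (mod 37)
25^12 ≡ 26 (mod 37)
25^18 ≡ 1 (mod 37) ✓
Therefore the multiplicative order of 25 modulo 37 is 18.

18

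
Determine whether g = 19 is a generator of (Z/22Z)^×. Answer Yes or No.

φ(22) = φ(2)·φ(11) = 1·10 = 10 = 2 · 5.
It suffices to check that the order of 19 is not a proper divisor of 10: compute 19^(10/q) for q ∈ {2, 5}.
19^5 ≡ 21 (mod 22)  [q = 2: ≢ 1 ✓]
19^2 ≡ 9 (mod 22)  [q = 5: ≢ 1 ✓]
All checks pass, so 19 has order 10 and is a primitive root modulo 22.

Yes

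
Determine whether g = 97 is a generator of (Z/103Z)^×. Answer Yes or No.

φ(103) = 103 − 1 = 102 = 2 · 3 · 17.
It suffices to check that the order of 97 is not a proper divisor of 102: compute 97^(102/q) for q ∈ {2, 3, 17}.
97^51 ≡ 1 (mod 103)  [q = 2: ≡ 1 ✗]
97^34 ≡ 46 (mod 103)  [q = 3: ≢ 1 ✓]
97^6 ≡ 100 (mod 103)  [q = 17: ≢ 1 ✓]
Since 97^51 ≡ 1, the order of 97 divides 51 < 102, so 97 is not a primitive root.

No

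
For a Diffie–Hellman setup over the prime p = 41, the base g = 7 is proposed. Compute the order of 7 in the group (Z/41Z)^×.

40

Since 7 ∈ (Z/41Z)^×, its order divides φ(41) = 41 − 1 = 40 = 2^3 · 5.
Divisors of 40: 1, 2, 4, 5, 8, 10, 20, 40.
Check 7^d mod 41 for each divisor in increasing order:
7^1 ≡ 7
7^2 ≡ 8
7^4 ≡ 23
7^5 ≡ 38
7^8 ≡ 37
7^10 ≡ 9
7^20 ≡ 40
7^40 ≡ 1
So ord_41(7) = 40.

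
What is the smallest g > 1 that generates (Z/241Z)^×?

7

φ(241) = 241 − 1 = 240 = 2^4 · 3 · 5.
Test candidates g = 2, 3, … against the prime factors q ∈ {2, 3, 5} of φ(241): g is a generator iff g^(240/q) ≢ 1 for every such q.
g = 2: 2^120 ≡ 1 — hits 1, so not a primitive root.
g = 3: 3^120 ≡ 1 — hits 1, so not a primitive root.
g = 4: 4^120 ≡ 1 — hits 1, so not a primitive root.
g = 5: 5^120 ≡ 1 — hits 1, so not a primitive root.
g = 6: 6^120 ≡ 1 — hits 1, so not a primitive root.
g = 7: 7^120 ≡ 240; 7^80 ≡ 15; 7^48 ≡ 91 — none is 1, so 7 is a primitive root.
The smallest primitive root modulo 241 is 7.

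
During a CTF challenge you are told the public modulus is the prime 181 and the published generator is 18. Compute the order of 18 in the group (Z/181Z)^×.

By Lagrange's theorem, ord_181(18) divides φ(181) = 181 − 1 = 180 = 2^2 · 3^2 · 5.
Divisors of 180: 1, 2, 3, 4, 5, 6, 9, 10, 12, 15, 18, 20, 30, 36, 45, 60, 90, 180.
Test each divisor d:
18^1 ≡ 18 (mod 181)
18^2 ≡ 143 (mod 181)
18^3 ≡ 40 (mod 181)
18^4 ≡ 177 (mod 181)
18^5 ≡ 109 (mod 181)
18^6 ≡ 152 (mod 181)
18^9 ≡ 107 (mod 181)
18^10 ≡ 116 (mod 181)
18^12 ≡ 117 (mod 181)
18^15 ≡ 155 (mod 181)
18^18 ≡ 46 (mod 181)
18^20 ≡ 62 (mod 181)
18^30 ≡ 133 (mod 181)
18^36 ≡ 125 (mod 181)
18^45 ≡ 162 (mod 181)
18^60 ≡ 132 (mod 181)
18^90 ≡ 180 (mod 181)
18^180 ≡ 1 (mod 181) ✓
The smallest such exponent is 180, so the order of 18 is 180.

180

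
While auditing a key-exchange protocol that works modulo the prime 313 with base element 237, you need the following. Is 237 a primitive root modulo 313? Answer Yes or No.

No

φ(313) = 313 − 1 = 312 = 2^3 · 3 · 13.
An element g generates (Z/313Z)^× iff g^(312/q) ≢ 1 (mod 313) for each prime q ∈ {2, 3, 13}.
237^156 ≡ 1 (mod 313)  [q = 2: ≡ 1 ✗]
237^104 ≡ 98 (mod 313)  [q = 3: ≢ 1 ✓]
237^24 ≡ 58 (mod 313)  [q = 13: ≢ 1 ✓]
The check at q = 2 fails, so 237 generates a proper subgroup.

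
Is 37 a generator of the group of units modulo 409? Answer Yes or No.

φ(409) = 409 − 1 = 408 = 2^3 · 3 · 17.
37 is a primitive root mod 409 iff 37^(φ(409)/q) ≢ 1 for every prime q | φ(409), i.e. q ∈ {2, 3, 17}.
37^204 ≡ 408 (mod 409)  [q = 2: ≢ 1 ✓]
37^136 ≡ 355 (mod 409)  [q = 3: ≢ 1 ✓]
37^24 ≡ 345 (mod 409)  [q = 17: ≢ 1 ✓]
None equal 1, so ord_409(37) = 408: 37 is a primitive root.

Yes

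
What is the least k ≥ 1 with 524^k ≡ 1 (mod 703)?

Since 524 ∈ (Z/703Z)^×, its order divides φ(703) = φ(19·37) = (19−1)·(37−1) = 18·36 = 648 = 2^3 · 3^4.
Divisors of 648: 1, 2, 3, 4, 6, 8, 9, 12, 18, 24, 27, 36, 54, 72, 81, 108, 162, 216, 324, 648.
Evaluate successive powers at the divisors of 648:
524^1 ≡ 524
524^2 ≡ 406
524^3 ≡ 438
524^4 ≡ 334
524^6 ≡ 628
524^8 ≡ 482
524^9 ≡ 191
524^12 ≡ 1
Hence ord(524) = 12.

12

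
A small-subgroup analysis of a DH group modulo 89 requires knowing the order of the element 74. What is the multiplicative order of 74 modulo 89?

88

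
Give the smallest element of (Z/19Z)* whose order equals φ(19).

φ(19) = 19 − 1 = 18 = 2 · 3^2.
g is a primitive root iff g^(18/q) ≢ 1 (mod 19) for each prime q ∈ {2, 3}.
g = 2: 2^9 ≡ 18; 2^6 ≡ 7 — none is 1, so 2 is a primitive root.
So 2 is the smallest generator of (Z/19Z)^×.

2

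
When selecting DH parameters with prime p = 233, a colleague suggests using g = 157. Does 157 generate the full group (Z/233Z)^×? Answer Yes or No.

No

φ(233) = 233 − 1 = 232 = 2^3 · 29.
An element g generates (Z/233Z)^× iff g^(232/q) ≢ 1 (mod 233) for each prime q ∈ {2, 29}.
157^116 ≡ 1 (mod 233)  [q = 2: ≡ 1 ✗]
157^8 ≡ 148 (mod 233)  [q = 29: ≢ 1 ✓]
157^116 ≡ 1 shows ord(157) | 116, strictly less than φ(233); not a primitive root.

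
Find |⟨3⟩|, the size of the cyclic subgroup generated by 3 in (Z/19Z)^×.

By Lagrange's theorem, ord_19(3) divides φ(19) = 19 − 1 = 18 = 2 · 3^2.
Divisors of 18: 1, 2, 3, 6, 9, 18.
Check 3^d mod 19 for each divisor in increasing order:
3^1 ≡ 3 (mod 19)
3^2 ≡ 9 (mod 19)
3^3 ≡ 8 (mod 19)
3^6 ≡ 7 (mod 19)
3^9 ≡ 18 (mod 19)
3^18 ≡ 1 (mod 19) ✓
Therefore the multiplicative order of 3 modulo 19 is 18.

18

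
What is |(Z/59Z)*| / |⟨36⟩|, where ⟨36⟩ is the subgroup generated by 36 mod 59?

ord(36) | φ(59) = 59 − 1 = 58 = 2 · 29.
Divisors of 58: 1, 2, 29, 58.
Test each divisor d:
36^1 ≡ 36 (mod 59)
36^2 ≡ 57 (mod 59)
36^29 ≡ 1 (mod 59) ✓
So ord_59(36) = 29, hence |⟨36⟩| = 29.
The index is φ(59) / ord(36) = 58 / 29 = 2.

2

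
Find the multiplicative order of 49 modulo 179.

89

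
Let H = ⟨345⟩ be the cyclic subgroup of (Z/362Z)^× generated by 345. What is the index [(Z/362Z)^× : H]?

5

Since 345 ∈ (Z/362Z)^×, its order divides φ(362) = φ(2)·φ(181) = 1·180 = 180 = 2^2 · 3^2 · 5.
Divisors of 180: 1, 2, 3, 4, 5, 6, 9, 10, 12, 15, 18, 20, 30, 36, 45, 60, 90, 180.
Test each divisor d:
345^1 ≡ 345 (mod 362)
345^2 ≡ 289 (mod 362)
345^3 ≡ 155 (mod 362)
345^4 ≡ 261 (mod 362)
345^5 ≡ 269 (mod 362)
345^6 ≡ 133 (mod 362)
345^9 ≡ 343 (mod 362)
345^10 ≡ 323 (mod 362)
345^12 ≡ 313 (mod 362)
345^15 ≡ 7 (mod 362)
345^18 ≡ 361 (mod 362)
345^20 ≡ 73 (mod 362)
345^30 ≡ 49 (mod 362)
345^36 ≡ 1 (mod 362) ✓
The order of 345 is 36, so the subgroup it generates has 36 elements.
[(Z/362Z)^× : ⟨345⟩] = 180/36 = 5.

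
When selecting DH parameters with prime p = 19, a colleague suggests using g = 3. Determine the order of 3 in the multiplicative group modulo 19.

18

Since 3 ∈ (Z/19Z)^×, its order divides φ(19) = 19 − 1 = 18 = 2 · 3^2.
Divisors of 18: 1, 2, 3, 6, 9, 18.
Check 3^d mod 19 for each divisor in increasing order:
3^1 ≡ 3
3^2 ≡ 9
3^3 ≡ 8
3^6 ≡ 7
3^9 ≡ 18
3^18 ≡ 1
Therefore the multiplicative order of 3 modulo 19 is 18.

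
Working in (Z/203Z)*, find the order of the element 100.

42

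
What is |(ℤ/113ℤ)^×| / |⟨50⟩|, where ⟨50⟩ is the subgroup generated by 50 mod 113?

2

ord(50) | φ(113) = 113 − 1 = 112 = 2^4 · 7.
Divisors of 112: 1, 2, 4, 7, 8, 14, 16, 28, 56, 112.
Test each divisor d:
50^1 ≡ 50 (mod 113)
50^2 ≡ 14 (mod 113)
50^4 ≡ 83 (mod 113)
50^7 ≡ 18 (mod 113)
50^8 ≡ 109 (mod 113)
50^14 ≡ 98 (mod 113)
50^16 ≡ 16 (mod 113)
50^28 ≡ 112 (mod 113)
50^56 ≡ 1 (mod 113) ✓
Thus |⟨50⟩| = ord(50) = 56.
The index is φ(113) / ord(50) = 112 / 56 = 2.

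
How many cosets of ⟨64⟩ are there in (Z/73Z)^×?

24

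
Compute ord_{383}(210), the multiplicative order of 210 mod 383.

382

Since 210 ∈ (Z/383Z)^×, its order divides φ(383) = 383 − 1 = 382 = 2 · 191.
Divisors of 382: 1, 2, 191, 382.
Test each divisor d:
210^1 ≡ 210 (mod 383)
210^2 ≡ 55 (mod 383)
210^191 ≡ 382 (mod 383)
210^382 ≡ 1 (mod 383) ✓
Therefore the multiplicative order of 210 modulo 383 is 382.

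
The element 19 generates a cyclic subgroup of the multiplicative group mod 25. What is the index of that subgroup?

By Lagrange's theorem, ord_25(19) divides φ(25) = φ(5^2) = 5·(5−1) = 20 = 2^2 · 5.
Divisors of 20: 1, 2, 4, 5, 10, 20.
Check 19^d mod 25 for each divisor in increasing order:
19^1 ≡ 19 (mod 25)
19^2 ≡ 11 (mod 25)
19^4 ≡ 21 (mod 25)
19^5 ≡ 24 (mod 25)
19^10 ≡ 1 (mod 25) ✓
The order of 19 is 10, so the subgroup it generates has 10 elements.
The index is φ(25) / ord(19) = 20 / 10 = 2.

2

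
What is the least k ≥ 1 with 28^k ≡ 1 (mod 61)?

20

The order of 28 must divide φ(61) = 61 − 1 = 60 = 2^2 · 3 · 5.
Divisors of 60: 1, 2, 3, 4, 5, 6, 10, 12, 15, 20, 30, 60.
Evaluate successive powers at the divisors of 60:
28^1 ≡ 28 (mod 61)
28^2 ≡ 52 (mod 61)
28^3 ≡ 53 (mod 61)
28^4 ≡ 20 (mod 61)
28^5 ≡ 11 (mod 61)
28^6 ≡ 3 (mod 61)
28^10 ≡ 60 (mod 61)
28^12 ≡ 9 (mod 61)
28^15 ≡ 50 (mod 61)
28^20 ≡ 1 (mod 61) ✓
Hence ord(28) = 20.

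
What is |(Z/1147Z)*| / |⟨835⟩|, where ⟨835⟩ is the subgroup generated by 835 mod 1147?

12

ord(835) | φ(1147) = φ(31·37) = (31−1)·(37−1) = 30·36 = 1080 = 2^3 · 3^3 · 5.
Divisors of 1080: 1, 2, 3, 4, 5, 6, 8, 9, 10, 12, 15, 18, 20, 24, 27, 30, 36, 40, 45, 54, 60, 72, 90, 108, 120, 135, 180, 216, 270, 360, 540, 1080.
Check 835^d mod 1147 for each divisor in increasing order:
835^1 ≡ 835 (mod 1147)
835^2 ≡ 996 (mod 1147)
835^3 ≡ 85 (mod 1147)
835^4 ≡ 1008 (mod 1147)
835^5 ≡ 929 (mod 1147)
835^6 ≡ 343 (mod 1147)
835^8 ≡ 969 (mod 1147)
835^9 ≡ 480 (mod 1147)
835^10 ≡ 497 (mod 1147)
835^12 ≡ 655 (mod 1147)
835^15 ≡ 619 (mod 1147)
835^18 ≡ 1000 (mod 1147)
835^20 ≡ 404 (mod 1147)
835^24 ≡ 47 (mod 1147)
835^27 ≡ 554 (mod 1147)
835^30 ≡ 63 (mod 1147)
835^36 ≡ 963 (mod 1147)
835^40 ≡ 342 (mod 1147)
835^45 ≡ 1146 (mod 1147)
835^54 ≡ 667 (mod 1147)
835^60 ≡ 528 (mod 1147)
835^72 ≡ 593 (mod 1147)
835^90 ≡ 1 (mod 1147) ✓
The order of 835 is 90, so the subgroup it generates has 90 elements.
The index is φ(1147) / ord(835) = 1080 / 90 = 12.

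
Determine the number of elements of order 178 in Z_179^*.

φ(179) = 179 − 1 = 178 = 2 · 89.
In a cyclic group of order 178, there are φ(d) elements of order d for each divisor d of 178, and zero for non-divisors.
178 = 2 · 89 divides 178, and φ(178) = 88.

88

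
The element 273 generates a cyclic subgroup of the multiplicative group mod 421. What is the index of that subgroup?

Since 273 ∈ (Z/421Z)^×, its order divides φ(421) = 421 − 1 = 420 = 2^2 · 3 · 5 · 7.
Divisors of 420: 1, 2, 3, 4, 5, 6, 7, 10, 12, 14, 15, 20, 21, 28, 30, 35, 42, 60, 70, 84, 105, 140, 210, 420.
Compute 273^d (mod 421) for the divisors d until we hit 1:
273^1 ≡ 273 (mod 421)
273^2 ≡ 12 (mod 421)
273^3 ≡ 329 (mod 421)
273^4 ≡ 144 (mod 421)
273^5 ≡ 159 (mod 421)
273^6 ≡ 44 (mod 421)
273^7 ≡ 224 (mod 421)
273^10 ≡ 21 (mod 421)
273^12 ≡ 252 (mod 421)
273^14 ≡ 77 (mod 421)
273^15 ≡ 392 (mod 421)
273^20 ≡ 20 (mod 421)
273^21 ≡ 408 (mod 421)
273^28 ≡ 35 (mod 421)
273^30 ≡ 420 (mod 421)
273^35 ≡ 262 (mod 421)
273^42 ≡ 169 (mod 421)
273^60 ≡ 1 (mod 421) ✓
The order of 273 is 60, so the subgroup it generates has 60 elements.
The index is φ(421) / ord(273) = 420 / 60 = 7.

7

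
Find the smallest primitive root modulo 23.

φ(23) = 23 − 1 = 22 = 2 · 11.
Test candidates g = 2, 3, … against the prime factors q ∈ {2, 11} of φ(23): g is a generator iff g^(22/q) ≢ 1 for every such q.
g = 2: 2^11 ≡ 1 — hits 1, so not a primitive root.
g = 3: 3^11 ≡ 1 — hits 1, so not a primitive root.
g = 4: 4^11 ≡ 1 — hits 1, so not a primitive root.
g = 5: 5^11 ≡ 22; 5^2 ≡ 2 — none is 1, so 5 is a primitive root.
Hence the least primitive root of 23 is 5.

5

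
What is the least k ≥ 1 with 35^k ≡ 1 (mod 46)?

11

By Lagrange's theorem, ord_46(35) divides φ(46) = φ(2)·φ(23) = 1·22 = 22 = 2 · 11.
Divisors of 22: 1, 2, 11, 22.
Evaluate successive powers at the divisors of 22:
35^1 ≡ 35
35^2 ≡ 29
35^11 ≡ 1
The smallest such exponent is 11, so the order of 35 is 11.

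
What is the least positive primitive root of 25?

2

φ(25) = φ(5^2) = 5·(5−1) = 20 = 2^2 · 5.
Test candidates g = 2, 3, … against the prime factors q ∈ {2, 5} of φ(25): g is a generator iff g^(20/q) ≢ 1 for every such q.
g = 2: 2^10 ≡ 24; 2^4 ≡ 16 — none is 1, so 2 is a primitive root.
Hence the least primitive root of 25 is 2.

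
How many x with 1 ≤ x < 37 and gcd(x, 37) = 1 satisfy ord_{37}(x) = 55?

φ(37) = 37 − 1 = 36 = 2^2 · 3^2.
Since (Z/37Z)^× is cyclic of order 36, the number of elements of order d is φ(d) when d | 36 and 0 otherwise.
55 does not divide 36, so no element of (Z/37Z)^× has order 55.

0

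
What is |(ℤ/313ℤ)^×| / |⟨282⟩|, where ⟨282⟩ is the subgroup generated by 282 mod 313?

1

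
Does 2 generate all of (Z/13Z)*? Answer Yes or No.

Yes

φ(13) = 13 − 1 = 12 = 2^2 · 3.
Test 2^(12/q) mod 13 for each prime factor q of 12:
2^6 ≡ 12 (mod 13)  [q = 2: ≢ 1 ✓]
2^4 ≡ 3 (mod 13)  [q = 3: ≢ 1 ✓]
None equal 1, so ord_13(2) = 12: 2 is a primitive root.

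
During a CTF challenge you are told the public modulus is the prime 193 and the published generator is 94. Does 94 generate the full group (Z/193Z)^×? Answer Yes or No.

φ(193) = 193 − 1 = 192 = 2^6 · 3.
An element g generates (Z/193Z)^× iff g^(192/q) ≢ 1 (mod 193) for each prime q ∈ {2, 3}.
94^96 ≡ 192 (mod 193)  [q = 2: ≢ 1 ✓]
94^64 ≡ 1 (mod 193)  [q = 3: ≡ 1 ✗]
Since 94^64 ≡ 1, the order of 94 divides 64 < 192, so 94 is not a primitive root.

No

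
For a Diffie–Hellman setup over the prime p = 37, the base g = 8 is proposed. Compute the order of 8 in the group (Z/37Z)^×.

By Lagrange's theorem, ord_37(8) divides φ(37) = 37 − 1 = 36 = 2^2 · 3^2.
Divisors of 36: 1, 2, 3, 4, 6, 9, 12, 18, 36.
Compute 8^d (mod 37) for the divisors d until we hit 1:
8^1 ≡ 8
8^2 ≡ 27
8^3 ≡ 31
8^4 ≡ 26
8^6 ≡ 36
8^9 ≡ 6
8^12 ≡ 1
The smallest such exponent is 12, so the order of 8 is 12.

12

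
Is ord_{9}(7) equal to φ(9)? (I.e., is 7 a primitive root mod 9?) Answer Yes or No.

φ(9) = φ(3^2) = 3·(3−1) = 6 = 2 · 3.
7 is a primitive root mod 9 iff 7^(φ(9)/q) ≢ 1 for every prime q | φ(9), i.e. q ∈ {2, 3}.
7^3 ≡ 1 (mod 9)  [q = 2: ≡ 1 ✗]
7^2 ≡ 4 (mod 9)  [q = 3: ≢ 1 ✓]
7^3 ≡ 1 shows ord(7) | 3, strictly less than φ(9); not a primitive root.

No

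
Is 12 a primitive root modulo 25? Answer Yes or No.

Yes

φ(25) = φ(5^2) = 5·(5−1) = 20 = 2^2 · 5.
12 is a primitive root mod 25 iff 12^(φ(25)/q) ≢ 1 for every prime q | φ(25), i.e. q ∈ {2, 5}.
12^10 ≡ 24 (mod 25)  [q = 2: ≢ 1 ✓]
12^4 ≡ 11 (mod 25)  [q = 5: ≢ 1 ✓]
Every test exponent gives a nontrivial residue, hence 12 generates the full group.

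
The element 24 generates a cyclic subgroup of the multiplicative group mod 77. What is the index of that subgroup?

2

Since 24 ∈ (Z/77Z)^×, its order divides φ(77) = φ(7·11) = (7−1)·(11−1) = 6·10 = 60 = 2^2 · 3 · 5.
Divisors of 60: 1, 2, 3, 4, 5, 6, 10, 12, 15, 20, 30, 60.
Evaluate successive powers at the divisors of 60:
24^1 ≡ 24
24^2 ≡ 37
24^3 ≡ 41
24^4 ≡ 60
24^5 ≡ 54
24^6 ≡ 64
24^10 ≡ 67
24^12 ≡ 15
24^15 ≡ 76
24^20 ≡ 23
24^30 ≡ 1
So ord_77(24) = 30, hence |⟨24⟩| = 30.
The index is φ(77) / ord(24) = 60 / 30 = 2.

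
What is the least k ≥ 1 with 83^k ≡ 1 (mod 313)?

39

The order of 83 must divide φ(313) = 313 − 1 = 312 = 2^3 · 3 · 13.
Divisors of 312: 1, 2, 3, 4, 6, 8, 12, 13, 24, 26, 39, 52, 78, 104, 156, 312.
Check 83^d mod 313 for each divisor in increasing order:
83^1 ≡ 83 (mod 313)
83^2 ≡ 3 (mod 313)
83^3 ≡ 249 (mod 313)
83^4 ≡ 9 (mod 313)
83^6 ≡ 27 (mod 313)
83^8 ≡ 81 (mod 313)
83^12 ≡ 103 (mod 313)
83^13 ≡ 98 (mod 313)
83^24 ≡ 280 (mod 313)
83^26 ≡ 214 (mod 313)
83^39 ≡ 1 (mod 313) ✓
Hence ord(83) = 39.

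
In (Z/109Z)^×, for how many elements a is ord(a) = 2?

1

φ(109) = 109 − 1 = 108 = 2^2 · 3^3.
(Z/109Z)^× is cyclic (|G| = 108); a cyclic group of order m has exactly φ(d) elements of each order d | m, and none otherwise.
2 | 108, and φ(2) = 2 − 1 = 1.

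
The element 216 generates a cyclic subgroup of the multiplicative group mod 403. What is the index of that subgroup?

90

By Lagrange's theorem, ord_403(216) divides φ(403) = φ(13·31) = (13−1)·(31−1) = 12·30 = 360 = 2^3 · 3^2 · 5.
Divisors of 360: 1, 2, 3, 4, 5, 6, 8, 9, 10, 12, 15, 18, 20, 24, 30, 36, 40, 45, 60, 72, 90, 120, 180, 360.
Check 216^d mod 403 for each divisor in increasing order:
216^1 ≡ 216 (mod 403)
216^2 ≡ 311 (mod 403)
216^3 ≡ 278 (mod 403)
216^4 ≡ 1 (mod 403) ✓
So ord_403(216) = 4, hence |⟨216⟩| = 4.
[(Z/403Z)^× : ⟨216⟩] = 360/4 = 90.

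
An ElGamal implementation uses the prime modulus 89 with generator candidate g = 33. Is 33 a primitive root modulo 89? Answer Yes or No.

Yes

φ(89) = 89 − 1 = 88 = 2^3 · 11.
It suffices to check that the order of 33 is not a proper divisor of 88: compute 33^(88/q) for q ∈ {2, 11}.
33^44 ≡ 88 (mod 89)  [q = 2: ≢ 1 ✓]
33^8 ≡ 16 (mod 89)  [q = 11: ≢ 1 ✓]
All checks pass, so 33 has order 88 and is a primitive root modulo 89.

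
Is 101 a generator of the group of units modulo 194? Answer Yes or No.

φ(194) = φ(2)·φ(97) = 1·96 = 96 = 2^5 · 3.
101 is a primitive root mod 194 iff 101^(φ(194)/q) ≢ 1 for every prime q | φ(194), i.e. q ∈ {2, 3}.
101^48 ≡ 1 (mod 194)  [q = 2: ≡ 1 ✗]
101^32 ≡ 61 (mod 194)  [q = 3: ≢ 1 ✓]
Since 101^48 ≡ 1, the order of 101 divides 48 < 96, so 101 is not a primitive root.

No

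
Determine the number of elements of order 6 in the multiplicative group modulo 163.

φ(163) = 163 − 1 = 162 = 2 · 3^4.
(Z/163Z)^× is cyclic (|G| = 162); a cyclic group of order m has exactly φ(d) elements of each order d | m, and none otherwise.
6 = 2 · 3 divides 162, and φ(6) = 2.

2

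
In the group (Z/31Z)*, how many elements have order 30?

φ(31) = 31 − 1 = 30 = 2 · 3 · 5.
Since (Z/31Z)^× is cyclic of order 30, the number of elements of order d is φ(d) when d | 30 and 0 otherwise.
30 = 2 · 3 · 5 divides 30, and φ(30) = 8.

8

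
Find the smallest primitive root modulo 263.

5

φ(263) = 263 − 1 = 262 = 2 · 131.
Test candidates g = 2, 3, … against the prime factors q ∈ {2, 131} of φ(263): g is a generator iff g^(262/q) ≢ 1 for every such q.
g = 2: 2^131 ≡ 1 — hits 1, so not a primitive root.
g = 3: 3^131 ≡ 1 — hits 1, so not a primitive root.
g = 4: 4^131 ≡ 1 — hits 1, so not a primitive root.
g = 5: 5^131 ≡ 262; 5^2 ≡ 25 — none is 1, so 5 is a primitive root.
So 5 is the smallest generator of (Z/263Z)^×.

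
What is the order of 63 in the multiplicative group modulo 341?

10

The order of 63 must divide φ(341) = φ(11·31) = (11−1)·(31−1) = 10·30 = 300 = 2^2 · 3 · 5^2.
Divisors of 300: 1, 2, 3, 4, 5, 6, 10, 12, 15, 20, 25, 30, 50, 60, 75, 100, 150, 300.
Compute 63^d (mod 341) for the divisors d until we hit 1:
63^1 ≡ 63 (mod 341)
63^2 ≡ 218 (mod 341)
63^3 ≡ 94 (mod 341)
63^4 ≡ 125 (mod 341)
63^5 ≡ 32 (mod 341)
63^6 ≡ 311 (mod 341)
63^10 ≡ 1 (mod 341) ✓
The smallest such exponent is 10, so the order of 63 is 10.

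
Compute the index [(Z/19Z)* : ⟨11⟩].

The order of 11 must divide φ(19) = 19 − 1 = 18 = 2 · 3^2.
Divisors of 18: 1, 2, 3, 6, 9, 18.
Test each divisor d:
11^1 ≡ 11 (mod 19)
11^2 ≡ 7 (mod 19)
11^3 ≡ 1 (mod 19) ✓
The order of 11 is 3, so the subgroup it generates has 3 elements.
The index is φ(19) / ord(11) = 18 / 3 = 6.

6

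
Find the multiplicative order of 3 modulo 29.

The order of 3 must divide φ(29) = 29 − 1 = 28 = 2^2 · 7.
Divisors of 28: 1, 2, 4, 7, 14, 28.
Check 3^d mod 29 for each divisor in increasing order:
3^1 ≡ 3
3^2 ≡ 9
3^4 ≡ 23
3^7 ≡ 12
3^14 ≡ 28
3^28 ≡ 1
Hence ord(3) = 28.

28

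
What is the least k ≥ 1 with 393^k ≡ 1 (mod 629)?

24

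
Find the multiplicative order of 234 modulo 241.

240

By Lagrange's theorem, ord_241(234) divides φ(241) = 241 − 1 = 240 = 2^4 · 3 · 5.
Divisors of 240: 1, 2, 3, 4, 5, 6, 8, 10, 12, 15, 16, 20, 24, 30, 40, 48, 60, 80, 120, 240.
Compute 234^d (mod 241) for the divisors d until we hit 1:
234^1 ≡ 234
234^2 ≡ 49
234^3 ≡ 139
234^4 ≡ 232
234^5 ≡ 63
234^6 ≡ 41
234^8 ≡ 81
234^10 ≡ 113
234^12 ≡ 235
234^15 ≡ 130
234^16 ≡ 54
234^20 ≡ 237
234^24 ≡ 36
234^30 ≡ 30
234^40 ≡ 16
234^48 ≡ 91
234^60 ≡ 177
234^80 ≡ 15
234^120 ≡ 240
234^240 ≡ 1
Hence ord(234) = 240.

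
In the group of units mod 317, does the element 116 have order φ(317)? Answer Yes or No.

φ(317) = 317 − 1 = 316 = 2^2 · 79.
Test 116^(316/q) mod 317 for each prime factor q of 316:
116^158 ≡ 316 (mod 317)  [q = 2: ≢ 1 ✓]
116^4 ≡ 193 (mod 317)  [q = 79: ≢ 1 ✓]
All checks pass, so 116 has order 316 and is a primitive root modulo 317.

Yes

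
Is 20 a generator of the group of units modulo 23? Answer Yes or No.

Yes

φ(23) = 23 − 1 = 22 = 2 · 11.
It suffices to check that the order of 20 is not a proper divisor of 22: compute 20^(22/q) for q ∈ {2, 11}.
20^11 ≡ 22 (mod 23)  [q = 2: ≢ 1 ✓]
20^2 ≡ 9 (mod 23)  [q = 11: ≢ 1 ✓]
None equal 1, so ord_23(20) = 22: 20 is a primitive root.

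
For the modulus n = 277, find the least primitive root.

5

φ(277) = 277 − 1 = 276 = 2^2 · 3 · 23.
Test candidates g = 2, 3, … against the prime factors q ∈ {2, 3, 23} of φ(277): g is a generator iff g^(276/q) ≢ 1 for every such q.
g = 2: 2^138 ≡ 276; 2^92 ≡ 1 — hits 1, so not a primitive root.
g = 3: 3^138 ≡ 1 — hits 1, so not a primitive root.
g = 4: 4^138 ≡ 1 — hits 1, so not a primitive root.
g = 5: 5^138 ≡ 276; 5^92 ≡ 116; 5^12 ≡ 27 — none is 1, so 5 is a primitive root.
Hence the least primitive root of 277 is 5.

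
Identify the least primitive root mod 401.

φ(401) = 401 − 1 = 400 = 2^4 · 5^2.
Test candidates g = 2, 3, … against the prime factors q ∈ {2, 5} of φ(401): g is a generator iff g^(400/q) ≢ 1 for every such q.
g = 2: 2^200 ≡ 1 — hits 1, so not a primitive root.
g = 3: 3^200 ≡ 400; 3^80 ≡ 72 — none is 1, so 3 is a primitive root.
So 3 is the smallest generator of (Z/401Z)^×.

3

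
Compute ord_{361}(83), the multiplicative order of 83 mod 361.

Since 83 ∈ (Z/361Z)^×, its order divides φ(361) = φ(19^2) = 19·(19−1) = 342 = 2 · 3^2 · 19.
Divisors of 342: 1, 2, 3, 6, 9, 18, 19, 38, 57, 114, 171, 342.
Test each divisor d:
83^1 ≡ 83 (mod 361)
83^2 ≡ 30 (mod 361)
83^3 ≡ 324 (mod 361)
83^6 ≡ 286 (mod 361)
83^9 ≡ 248 (mod 361)
83^18 ≡ 134 (mod 361)
83^19 ≡ 292 (mod 361)
83^38 ≡ 68 (mod 361)
83^57 ≡ 1 (mod 361) ✓
So ord_361(83) = 57.

57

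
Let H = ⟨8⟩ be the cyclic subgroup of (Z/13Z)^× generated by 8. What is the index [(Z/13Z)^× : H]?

The order of 8 must divide φ(13) = 13 − 1 = 12 = 2^2 · 3.
Divisors of 12: 1, 2, 3, 4, 6, 12.
Check 8^d mod 13 for each divisor in increasing order:
8^1 ≡ 8
8^2 ≡ 12
8^3 ≡ 5
8^4 ≡ 1
So ord_13(8) = 4, hence |⟨8⟩| = 4.
Index = |(Z/13Z)^×| / |⟨8⟩| = 12 / 4 = 3.

3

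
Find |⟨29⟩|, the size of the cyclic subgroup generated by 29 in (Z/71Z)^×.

35

The order of 29 must divide φ(71) = 71 − 1 = 70 = 2 · 5 · 7.
Divisors of 70: 1, 2, 5, 7, 10, 14, 35, 70.
Compute 29^d (mod 71) for the divisors d until we hit 1:
29^1 ≡ 29 (mod 71)
29^2 ≡ 60 (mod 71)
29^5 ≡ 30 (mod 71)
29^7 ≡ 25 (mod 71)
29^10 ≡ 48 (mod 71)
29^14 ≡ 57 (mod 71)
29^35 ≡ 1 (mod 71) ✓
So ord_71(29) = 35.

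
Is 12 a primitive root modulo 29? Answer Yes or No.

No

φ(29) = 29 − 1 = 28 = 2^2 · 7.
Test 12^(28/q) mod 29 for each prime factor q of 28:
12^14 ≡ 28 (mod 29)  [q = 2: ≢ 1 ✓]
12^4 ≡ 1 (mod 29)  [q = 7: ≡ 1 ✗]
Since 12^4 ≡ 1, the order of 12 divides 4 < 28, so 12 is not a primitive root.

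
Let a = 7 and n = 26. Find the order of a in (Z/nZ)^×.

12

By Lagrange's theorem, ord_26(7) divides φ(26) = φ(2)·φ(13) = 1·12 = 12 = 2^2 · 3.
Divisors of 12: 1, 2, 3, 4, 6, 12.
Test each divisor d:
7^1 ≡ 7 (mod 26)
7^2 ≡ 23 (mod 26)
7^3 ≡ 5 (mod 26)
7^4 ≡ 9 (mod 26)
7^6 ≡ 25 (mod 26)
7^12 ≡ 1 (mod 26) ✓
Hence ord(7) = 12.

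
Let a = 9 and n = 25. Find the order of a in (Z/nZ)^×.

10

By Lagrange's theorem, ord_25(9) divides φ(25) = φ(5^2) = 5·(5−1) = 20 = 2^2 · 5.
Divisors of 20: 1, 2, 4, 5, 10, 20.
Evaluate successive powers at the divisors of 20:
9^1 ≡ 9
9^2 ≡ 6
9^4 ≡ 11
9^5 ≡ 24
9^10 ≡ 1
Therefore the multiplicative order of 9 modulo 25 is 10.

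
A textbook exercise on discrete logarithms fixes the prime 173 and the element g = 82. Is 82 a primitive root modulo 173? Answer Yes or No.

φ(173) = 173 − 1 = 172 = 2^2 · 43.
An element g generates (Z/173Z)^× iff g^(172/q) ≢ 1 (mod 173) for each prime q ∈ {2, 43}.
82^86 ≡ 172 (mod 173)  [q = 2: ≢ 1 ✓]
82^4 ≡ 10 (mod 173)  [q = 43: ≢ 1 ✓]
Every test exponent gives a nontrivial residue, hence 82 generates the full group.

Yes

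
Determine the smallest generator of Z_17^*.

φ(17) = 17 − 1 = 16 = 2^4.
Test candidates g = 2, 3, … against the prime factors q ∈ {2} of φ(17): g is a generator iff g^(16/q) ≢ 1 for every such q.
g = 2: 2^8 ≡ 1 — hits 1, so not a primitive root.
g = 3: 3^8 ≡ 16 — none is 1, so 3 is a primitive root.
The smallest primitive root modulo 17 is 3.

3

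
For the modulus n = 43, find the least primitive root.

φ(43) = 43 − 1 = 42 = 2 · 3 · 7.
g is a primitive root iff g^(42/q) ≢ 1 (mod 43) for each prime q ∈ {2, 3, 7}.
g = 2: 2^21 ≡ 42; 2^14 ≡ 1 — hits 1, so not a primitive root.
g = 3: 3^21 ≡ 42; 3^14 ≡ 36; 3^6 ≡ 41 — none is 1, so 3 is a primitive root.
The smallest primitive root modulo 43 is 3.

3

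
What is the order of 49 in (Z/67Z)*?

By Lagrange's theorem, ord_67(49) divides φ(67) = 67 − 1 = 66 = 2 · 3 · 11.
Divisors of 66: 1, 2, 3, 6, 11, 22, 33, 66.
Compute 49^d (mod 67) for the divisors d until we hit 1:
49^1 ≡ 49 (mod 67)
49^2 ≡ 56 (mod 67)
49^3 ≡ 64 (mod 67)
49^6 ≡ 9 (mod 67)
49^11 ≡ 29 (mod 67)
49^22 ≡ 37 (mod 67)
49^33 ≡ 1 (mod 67) ✓
Hence ord(49) = 33.

33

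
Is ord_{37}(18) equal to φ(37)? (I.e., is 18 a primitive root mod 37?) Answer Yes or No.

φ(37) = 37 − 1 = 36 = 2^2 · 3^2.
18 is a primitive root mod 37 iff 18^(φ(37)/q) ≢ 1 for every prime q | φ(37), i.e. q ∈ {2, 3}.
18^18 ≡ 36 (mod 37)  [q = 2: ≢ 1 ✓]
18^12 ≡ 10 (mod 37)  [q = 3: ≢ 1 ✓]
All checks pass, so 18 has order 36 and is a primitive root modulo 37.

Yes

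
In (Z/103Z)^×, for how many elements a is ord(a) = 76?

0

φ(103) = 103 − 1 = 102 = 2 · 3 · 17.
(Z/103Z)^× is cyclic (|G| = 102); a cyclic group of order m has exactly φ(d) elements of each order d | m, and none otherwise.
76 does not divide 102, so no element of (Z/103Z)^× has order 76.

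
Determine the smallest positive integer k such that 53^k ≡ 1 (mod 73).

72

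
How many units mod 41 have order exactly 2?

1

φ(41) = 41 − 1 = 40 = 2^3 · 5.
Since (Z/41Z)^× is cyclic of order 40, the number of elements of order d is φ(d) when d | 40 and 0 otherwise.
2 | 40, and φ(2) = 2 − 1 = 1.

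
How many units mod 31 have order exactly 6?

2

φ(31) = 31 − 1 = 30 = 2 · 3 · 5.
In a cyclic group of order 30, there are φ(d) elements of order d for each divisor d of 30, and zero for non-divisors.
6 = 2 · 3 divides 30, and φ(6) = 2.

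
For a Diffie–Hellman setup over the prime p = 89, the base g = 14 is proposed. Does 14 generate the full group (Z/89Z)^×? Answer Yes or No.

Yes

φ(89) = 89 − 1 = 88 = 2^3 · 11.
An element g generates (Z/89Z)^× iff g^(88/q) ≢ 1 (mod 89) for each prime q ∈ {2, 11}.
14^44 ≡ 88 (mod 89)  [q = 2: ≢ 1 ✓]
14^8 ≡ 45 (mod 89)  [q = 11: ≢ 1 ✓]
All checks pass, so 14 has order 88 and is a primitive root modulo 89.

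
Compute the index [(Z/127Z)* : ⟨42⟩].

Since 42 ∈ (Z/127Z)^×, its order divides φ(127) = 127 − 1 = 126 = 2 · 3^2 · 7.
Divisors of 126: 1, 2, 3, 6, 7, 9, 14, 18, 21, 42, 63, 126.
Compute 42^d (mod 127) for the divisors d until we hit 1:
42^1 ≡ 42
42^2 ≡ 113
42^3 ≡ 47
42^6 ≡ 50
42^7 ≡ 68
42^9 ≡ 64
42^14 ≡ 52
42^18 ≡ 32
42^21 ≡ 107
42^42 ≡ 19
42^63 ≡ 1
The order of 42 is 63, so the subgroup it generates has 63 elements.
Index = |(Z/127Z)^×| / |⟨42⟩| = 126 / 63 = 2.

2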